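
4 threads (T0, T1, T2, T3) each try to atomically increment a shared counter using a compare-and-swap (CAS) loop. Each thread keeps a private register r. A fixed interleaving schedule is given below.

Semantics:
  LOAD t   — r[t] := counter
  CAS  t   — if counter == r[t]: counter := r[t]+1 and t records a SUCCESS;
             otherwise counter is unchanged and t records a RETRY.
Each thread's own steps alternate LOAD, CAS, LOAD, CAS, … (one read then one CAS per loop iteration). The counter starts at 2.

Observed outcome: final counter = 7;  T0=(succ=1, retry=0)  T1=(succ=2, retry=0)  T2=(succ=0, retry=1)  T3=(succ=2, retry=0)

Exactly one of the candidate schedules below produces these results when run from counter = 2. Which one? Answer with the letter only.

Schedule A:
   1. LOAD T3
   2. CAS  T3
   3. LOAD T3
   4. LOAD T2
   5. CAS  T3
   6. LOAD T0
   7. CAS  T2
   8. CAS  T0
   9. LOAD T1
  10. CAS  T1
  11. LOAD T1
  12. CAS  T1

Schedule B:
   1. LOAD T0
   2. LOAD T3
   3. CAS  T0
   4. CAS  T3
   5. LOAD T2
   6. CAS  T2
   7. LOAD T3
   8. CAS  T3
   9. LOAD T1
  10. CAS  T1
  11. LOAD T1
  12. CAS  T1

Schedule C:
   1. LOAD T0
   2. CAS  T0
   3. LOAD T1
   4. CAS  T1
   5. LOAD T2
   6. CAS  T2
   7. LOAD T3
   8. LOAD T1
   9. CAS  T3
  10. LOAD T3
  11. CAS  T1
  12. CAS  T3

A

Tracing schedule A:
#1 T3 reads 2
#2 T3 CAS(2→3) writes; counter now 3
#3 T3 reads 3
#4 T2 reads 3
#5 T3 CAS(3→4) writes; counter now 4
#6 T0 reads 4
#7 T2 CAS(3→4) fails; counter now 4
#8 T0 CAS(4→5) writes; counter now 5
#9 T1 reads 5
#10 T1 CAS(5→6) writes; counter now 6
#11 T1 reads 6
#12 T1 CAS(6→7) writes; counter now 7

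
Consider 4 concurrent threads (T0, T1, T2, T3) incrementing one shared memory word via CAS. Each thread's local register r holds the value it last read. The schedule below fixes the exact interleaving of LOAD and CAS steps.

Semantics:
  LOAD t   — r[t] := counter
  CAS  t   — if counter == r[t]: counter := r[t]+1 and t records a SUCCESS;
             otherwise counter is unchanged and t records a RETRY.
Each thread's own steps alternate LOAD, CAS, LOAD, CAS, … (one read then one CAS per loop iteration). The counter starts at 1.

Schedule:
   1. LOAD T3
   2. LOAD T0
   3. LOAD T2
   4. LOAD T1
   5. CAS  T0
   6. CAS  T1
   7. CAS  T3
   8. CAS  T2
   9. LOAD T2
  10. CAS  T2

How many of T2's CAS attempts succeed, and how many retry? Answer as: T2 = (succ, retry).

#1 T3 reads 1
#2 T0 reads 1
#3 T2 reads 1
#4 T1 reads 1
#5 T0 CAS(1→2) writes; counter now 2
#6 T1 CAS(1→2) fails; counter now 2
#7 T3 CAS(1→2) fails; counter now 2
#8 T2 CAS(1→2) fails; counter now 2
#9 T2 reads 2
#10 T2 CAS(2→3) writes; counter now 3

T2 = (1, 1)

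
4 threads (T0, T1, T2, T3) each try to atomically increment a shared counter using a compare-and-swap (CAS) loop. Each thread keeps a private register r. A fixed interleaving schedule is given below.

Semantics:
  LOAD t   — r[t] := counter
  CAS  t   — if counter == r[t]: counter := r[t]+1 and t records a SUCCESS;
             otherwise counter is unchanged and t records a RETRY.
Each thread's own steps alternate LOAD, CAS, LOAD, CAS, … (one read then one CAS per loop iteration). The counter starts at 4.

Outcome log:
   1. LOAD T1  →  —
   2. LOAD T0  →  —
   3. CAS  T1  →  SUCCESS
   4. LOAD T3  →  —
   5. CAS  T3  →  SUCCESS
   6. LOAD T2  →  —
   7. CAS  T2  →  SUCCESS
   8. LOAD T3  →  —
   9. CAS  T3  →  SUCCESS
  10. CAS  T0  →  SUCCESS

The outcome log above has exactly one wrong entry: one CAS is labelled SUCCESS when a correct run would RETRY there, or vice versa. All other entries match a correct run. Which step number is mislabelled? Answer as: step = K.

Reference trace:
#1 T1 reads 4
#2 T0 reads 4
#3 T1 CAS(4→5) writes; counter now 5
#4 T3 reads 5
#5 T3 CAS(5→6) writes; counter now 6
#6 T2 reads 6
#7 T2 CAS(6→7) writes; counter now 7
#8 T3 reads 7
#9 T3 CAS(7→8) writes; counter now 8
#10 T0 CAS(4→5) fails; counter now 8
Log disagrees first at step 10.

step = 10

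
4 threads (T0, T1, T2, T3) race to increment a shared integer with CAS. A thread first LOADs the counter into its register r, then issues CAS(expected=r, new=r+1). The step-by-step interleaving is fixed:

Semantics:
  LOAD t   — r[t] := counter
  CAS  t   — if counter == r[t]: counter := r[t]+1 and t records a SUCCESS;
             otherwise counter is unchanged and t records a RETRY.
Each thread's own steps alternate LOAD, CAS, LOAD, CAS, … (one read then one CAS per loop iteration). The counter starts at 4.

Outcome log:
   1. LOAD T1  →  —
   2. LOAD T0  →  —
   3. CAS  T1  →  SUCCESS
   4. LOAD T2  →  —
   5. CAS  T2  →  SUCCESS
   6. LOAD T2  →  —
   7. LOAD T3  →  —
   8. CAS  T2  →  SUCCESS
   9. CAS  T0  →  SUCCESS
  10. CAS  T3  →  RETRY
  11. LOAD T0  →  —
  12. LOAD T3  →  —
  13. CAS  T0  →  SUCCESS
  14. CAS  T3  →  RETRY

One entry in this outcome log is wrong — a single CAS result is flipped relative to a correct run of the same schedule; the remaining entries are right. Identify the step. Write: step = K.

Re-executing:
#1 T1 reads 4
#2 T0 reads 4
#3 T1 CAS(4→5) writes; counter now 5
#4 T2 reads 5
#5 T2 CAS(5→6) writes; counter now 6
#6 T2 reads 6
#7 T3 reads 6
#8 T2 CAS(6→7) writes; counter now 7
#9 T0 CAS(4→5) fails; counter now 7
#10 T3 CAS(6→7) fails; counter now 7
#11 T0 reads 7
#12 T3 reads 7
#13 T0 CAS(7→8) writes; counter now 8
#14 T3 CAS(7→8) fails; counter now 8
Log disagrees first at step 9.

step = 9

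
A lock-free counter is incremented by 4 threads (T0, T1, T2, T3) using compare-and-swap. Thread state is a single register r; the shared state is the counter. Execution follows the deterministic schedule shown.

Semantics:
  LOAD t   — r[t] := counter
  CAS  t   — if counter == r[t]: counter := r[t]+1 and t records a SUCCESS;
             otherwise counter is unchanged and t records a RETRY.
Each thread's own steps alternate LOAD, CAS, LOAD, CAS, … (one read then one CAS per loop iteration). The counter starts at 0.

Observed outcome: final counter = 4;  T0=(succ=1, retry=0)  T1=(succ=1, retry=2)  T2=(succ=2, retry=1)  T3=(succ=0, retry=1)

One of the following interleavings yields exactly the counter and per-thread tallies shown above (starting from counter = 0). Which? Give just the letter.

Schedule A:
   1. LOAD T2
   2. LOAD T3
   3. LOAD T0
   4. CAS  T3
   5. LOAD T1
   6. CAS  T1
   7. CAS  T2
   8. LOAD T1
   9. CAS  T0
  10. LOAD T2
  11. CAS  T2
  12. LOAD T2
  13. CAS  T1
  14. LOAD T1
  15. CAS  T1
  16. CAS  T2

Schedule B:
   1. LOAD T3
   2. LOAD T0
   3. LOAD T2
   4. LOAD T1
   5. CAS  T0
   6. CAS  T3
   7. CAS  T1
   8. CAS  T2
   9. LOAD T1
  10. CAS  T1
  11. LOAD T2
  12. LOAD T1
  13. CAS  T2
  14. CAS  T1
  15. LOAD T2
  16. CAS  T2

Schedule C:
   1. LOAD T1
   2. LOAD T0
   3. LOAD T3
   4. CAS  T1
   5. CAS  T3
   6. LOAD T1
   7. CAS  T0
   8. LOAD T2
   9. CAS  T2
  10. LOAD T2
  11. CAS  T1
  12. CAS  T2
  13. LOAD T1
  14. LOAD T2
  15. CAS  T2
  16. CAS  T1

B

Simulating candidate B:
T3 LOAD — after: cnt=0, r=0 — load
T0 LOAD — after: cnt=0, r=0 — load
T2 LOAD — after: cnt=0, r=0 — load
T1 LOAD — after: cnt=0, r=0 — load
T0 CAS — after: cnt=1, r=0 — ok
T3 CAS — after: cnt=1, r=0 — retry
T1 CAS — after: cnt=1, r=0 — retry
T2 CAS — after: cnt=1, r=0 — retry
T1 LOAD — after: cnt=1, r=1 — load
T1 CAS — after: cnt=2, r=1 — ok
T2 LOAD — after: cnt=2, r=2 — load
T1 LOAD — after: cnt=2, r=2 — load
T2 CAS — after: cnt=3, r=2 — ok
T1 CAS — after: cnt=3, r=2 — retry
T2 LOAD — after: cnt=3, r=3 — load
T2 CAS — after: cnt=4, r=3 — ok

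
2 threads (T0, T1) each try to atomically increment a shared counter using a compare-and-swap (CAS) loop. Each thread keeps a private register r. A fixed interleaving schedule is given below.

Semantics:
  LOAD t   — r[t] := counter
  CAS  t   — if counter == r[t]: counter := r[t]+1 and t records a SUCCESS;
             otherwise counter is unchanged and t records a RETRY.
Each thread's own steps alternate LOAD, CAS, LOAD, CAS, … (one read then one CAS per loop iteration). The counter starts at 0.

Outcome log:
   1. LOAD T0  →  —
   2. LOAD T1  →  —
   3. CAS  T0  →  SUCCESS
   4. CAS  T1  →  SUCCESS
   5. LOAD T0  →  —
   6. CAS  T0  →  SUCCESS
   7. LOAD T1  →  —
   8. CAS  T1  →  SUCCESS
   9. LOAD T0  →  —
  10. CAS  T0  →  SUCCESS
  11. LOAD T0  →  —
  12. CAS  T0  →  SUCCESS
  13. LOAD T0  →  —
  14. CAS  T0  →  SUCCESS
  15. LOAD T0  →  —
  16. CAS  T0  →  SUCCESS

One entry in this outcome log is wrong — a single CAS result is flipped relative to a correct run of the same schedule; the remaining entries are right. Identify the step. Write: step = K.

step = 4

Correct run:
#1 T0 reads 0
#2 T1 reads 0
#3 T0 CAS(0→1) writes; counter now 1
#4 T1 CAS(0→1) fails; counter now 1
#5 T0 reads 1
#6 T0 CAS(1→2) writes; counter now 2
#7 T1 reads 2
#8 T1 CAS(2→3) writes; counter now 3
#9 T0 reads 3
#10 T0 CAS(3→4) writes; counter now 4
#11 T0 reads 4
#12 T0 CAS(4→5) writes; counter now 5
#13 T0 reads 5
#14 T0 CAS(5→6) writes; counter now 6
#15 T0 reads 6
#16 T0 CAS(6→7) writes; counter now 7
Flip is step 4.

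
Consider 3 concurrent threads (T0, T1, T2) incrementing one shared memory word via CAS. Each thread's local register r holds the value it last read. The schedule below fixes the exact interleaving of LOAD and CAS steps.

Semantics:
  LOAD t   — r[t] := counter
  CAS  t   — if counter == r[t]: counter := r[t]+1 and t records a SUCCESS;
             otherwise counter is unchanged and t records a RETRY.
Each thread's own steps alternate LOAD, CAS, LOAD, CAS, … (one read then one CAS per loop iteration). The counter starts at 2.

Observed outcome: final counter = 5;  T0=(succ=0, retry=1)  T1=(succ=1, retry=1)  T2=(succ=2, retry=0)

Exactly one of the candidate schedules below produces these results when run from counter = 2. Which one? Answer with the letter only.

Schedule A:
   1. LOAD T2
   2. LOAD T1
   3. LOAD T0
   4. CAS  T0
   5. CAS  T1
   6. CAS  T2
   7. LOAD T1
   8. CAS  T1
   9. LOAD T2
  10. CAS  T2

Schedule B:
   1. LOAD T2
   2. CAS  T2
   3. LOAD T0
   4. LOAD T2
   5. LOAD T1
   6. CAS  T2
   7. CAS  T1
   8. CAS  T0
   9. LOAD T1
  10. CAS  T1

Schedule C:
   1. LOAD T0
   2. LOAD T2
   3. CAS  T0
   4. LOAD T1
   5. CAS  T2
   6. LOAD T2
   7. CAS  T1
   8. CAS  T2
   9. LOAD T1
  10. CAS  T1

B

Tracing schedule B:
T2 LOAD — after: cnt=2, r=2 — load
T2 CAS — after: cnt=3, r=2 — ok
T0 LOAD — after: cnt=3, r=3 — load
T2 LOAD — after: cnt=3, r=3 — load
T1 LOAD — after: cnt=3, r=3 — load
T2 CAS — after: cnt=4, r=3 — ok
T1 CAS — after: cnt=4, r=3 — retry
T0 CAS — after: cnt=4, r=3 — retry
T1 LOAD — after: cnt=4, r=4 — load
T1 CAS — after: cnt=5, r=4 — ok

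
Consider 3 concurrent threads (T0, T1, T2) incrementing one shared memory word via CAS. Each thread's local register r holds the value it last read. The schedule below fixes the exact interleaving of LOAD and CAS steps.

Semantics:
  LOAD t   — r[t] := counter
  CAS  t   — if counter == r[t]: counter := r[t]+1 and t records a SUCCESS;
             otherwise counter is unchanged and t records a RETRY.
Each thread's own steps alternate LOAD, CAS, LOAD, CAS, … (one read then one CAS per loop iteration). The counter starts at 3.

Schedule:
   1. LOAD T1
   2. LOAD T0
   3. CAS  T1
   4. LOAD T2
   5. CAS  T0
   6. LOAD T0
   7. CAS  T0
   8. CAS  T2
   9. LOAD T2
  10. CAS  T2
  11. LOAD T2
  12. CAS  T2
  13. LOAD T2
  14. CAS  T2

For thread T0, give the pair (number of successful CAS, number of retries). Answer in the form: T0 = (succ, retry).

#1 T1 reads 3
#2 T0 reads 3
#3 T1 CAS(3→4) writes; counter now 4
#4 T2 reads 4
#5 T0 CAS(3→4) fails; counter now 4
#6 T0 reads 4
#7 T0 CAS(4→5) writes; counter now 5
#8 T2 CAS(4→5) fails; counter now 5
#9 T2 reads 5
#10 T2 CAS(5→6) writes; counter now 6
#11 T2 reads 6
#12 T2 CAS(6→7) writes; counter now 7
#13 T2 reads 7
#14 T2 CAS(7→8) writes; counter now 8

T0 = (1, 1)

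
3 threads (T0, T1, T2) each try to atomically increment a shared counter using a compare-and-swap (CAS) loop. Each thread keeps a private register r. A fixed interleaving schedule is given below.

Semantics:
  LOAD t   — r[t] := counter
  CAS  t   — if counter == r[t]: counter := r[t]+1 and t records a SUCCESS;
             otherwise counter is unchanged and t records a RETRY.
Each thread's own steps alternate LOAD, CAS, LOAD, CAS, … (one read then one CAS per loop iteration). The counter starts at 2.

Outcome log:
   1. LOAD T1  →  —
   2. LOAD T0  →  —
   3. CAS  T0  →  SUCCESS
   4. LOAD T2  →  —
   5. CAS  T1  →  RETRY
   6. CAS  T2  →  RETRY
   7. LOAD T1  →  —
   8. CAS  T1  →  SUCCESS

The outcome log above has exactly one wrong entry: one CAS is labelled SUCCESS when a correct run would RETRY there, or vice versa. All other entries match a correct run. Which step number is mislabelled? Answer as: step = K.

step = 6

Correct run:
T1 LOAD — after: cnt=2, r=2 — load
T0 LOAD — after: cnt=2, r=2 — load
T0 CAS — after: cnt=3, r=2 — ok
T2 LOAD — after: cnt=3, r=3 — load
T1 CAS — after: cnt=3, r=2 — retry
T2 CAS — after: cnt=4, r=3 — ok
T1 LOAD — after: cnt=4, r=4 — load
T1 CAS — after: cnt=5, r=4 — ok
Mismatch at 6.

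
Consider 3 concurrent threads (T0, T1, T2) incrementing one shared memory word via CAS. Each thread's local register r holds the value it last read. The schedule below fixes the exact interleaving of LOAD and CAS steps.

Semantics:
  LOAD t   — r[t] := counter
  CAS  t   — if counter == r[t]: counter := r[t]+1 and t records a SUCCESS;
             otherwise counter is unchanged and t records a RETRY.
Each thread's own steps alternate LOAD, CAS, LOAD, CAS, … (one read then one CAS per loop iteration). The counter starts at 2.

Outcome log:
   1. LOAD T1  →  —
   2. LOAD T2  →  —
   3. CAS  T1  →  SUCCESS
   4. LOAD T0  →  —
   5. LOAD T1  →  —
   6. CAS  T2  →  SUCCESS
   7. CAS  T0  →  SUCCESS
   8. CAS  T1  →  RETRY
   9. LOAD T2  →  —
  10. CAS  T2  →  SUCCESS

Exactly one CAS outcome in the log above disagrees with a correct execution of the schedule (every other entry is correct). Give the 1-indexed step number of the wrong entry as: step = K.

Correct run:
T1 LOAD — after: cnt=2, r=2 — load
T2 LOAD — after: cnt=2, r=2 — load
T1 CAS — after: cnt=3, r=2 — ok
T0 LOAD — after: cnt=3, r=3 — load
T1 LOAD — after: cnt=3, r=3 — load
T2 CAS — after: cnt=3, r=2 — retry
T0 CAS — after: cnt=4, r=3 — ok
T1 CAS — after: cnt=4, r=3 — retry
T2 LOAD — after: cnt=4, r=4 — load
T2 CAS — after: cnt=5, r=4 — ok
Log disagrees first at step 6.

step = 6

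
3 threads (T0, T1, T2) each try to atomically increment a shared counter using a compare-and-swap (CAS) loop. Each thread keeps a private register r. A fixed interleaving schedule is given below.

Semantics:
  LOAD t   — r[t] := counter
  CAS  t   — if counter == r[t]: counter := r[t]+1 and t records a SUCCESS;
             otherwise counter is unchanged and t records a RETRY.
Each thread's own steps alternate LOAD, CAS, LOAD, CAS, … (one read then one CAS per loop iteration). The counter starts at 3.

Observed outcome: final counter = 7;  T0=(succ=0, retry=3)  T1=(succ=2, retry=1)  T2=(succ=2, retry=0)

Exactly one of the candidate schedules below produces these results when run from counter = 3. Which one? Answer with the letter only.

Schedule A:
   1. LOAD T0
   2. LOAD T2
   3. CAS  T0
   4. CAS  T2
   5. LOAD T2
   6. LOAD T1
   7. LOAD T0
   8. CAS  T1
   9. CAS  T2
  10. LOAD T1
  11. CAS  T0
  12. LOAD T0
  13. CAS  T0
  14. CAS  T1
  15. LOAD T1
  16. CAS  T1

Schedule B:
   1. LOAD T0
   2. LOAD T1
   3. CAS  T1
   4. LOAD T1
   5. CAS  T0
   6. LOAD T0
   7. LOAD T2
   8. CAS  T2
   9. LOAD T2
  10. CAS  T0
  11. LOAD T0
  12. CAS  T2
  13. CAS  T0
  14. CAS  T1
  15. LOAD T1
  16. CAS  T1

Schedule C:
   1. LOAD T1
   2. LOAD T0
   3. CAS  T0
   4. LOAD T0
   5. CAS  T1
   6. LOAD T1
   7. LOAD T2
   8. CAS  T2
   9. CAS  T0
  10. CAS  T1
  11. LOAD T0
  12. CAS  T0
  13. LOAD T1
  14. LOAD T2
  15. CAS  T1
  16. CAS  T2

Run B:
#1 T0 reads 3
#2 T1 reads 3
#3 T1 CAS(3→4) writes; counter now 4
#4 T1 reads 4
#5 T0 CAS(3→4) fails; counter now 4
#6 T0 reads 4
#7 T2 reads 4
#8 T2 CAS(4→5) writes; counter now 5
#9 T2 reads 5
#10 T0 CAS(4→5) fails; counter now 5
#11 T0 reads 5
#12 T2 CAS(5→6) writes; counter now 6
#13 T0 CAS(5→6) fails; counter now 6
#14 T1 CAS(4→5) fails; counter now 6
#15 T1 reads 6
#16 T1 CAS(6→7) writes; counter now 7

B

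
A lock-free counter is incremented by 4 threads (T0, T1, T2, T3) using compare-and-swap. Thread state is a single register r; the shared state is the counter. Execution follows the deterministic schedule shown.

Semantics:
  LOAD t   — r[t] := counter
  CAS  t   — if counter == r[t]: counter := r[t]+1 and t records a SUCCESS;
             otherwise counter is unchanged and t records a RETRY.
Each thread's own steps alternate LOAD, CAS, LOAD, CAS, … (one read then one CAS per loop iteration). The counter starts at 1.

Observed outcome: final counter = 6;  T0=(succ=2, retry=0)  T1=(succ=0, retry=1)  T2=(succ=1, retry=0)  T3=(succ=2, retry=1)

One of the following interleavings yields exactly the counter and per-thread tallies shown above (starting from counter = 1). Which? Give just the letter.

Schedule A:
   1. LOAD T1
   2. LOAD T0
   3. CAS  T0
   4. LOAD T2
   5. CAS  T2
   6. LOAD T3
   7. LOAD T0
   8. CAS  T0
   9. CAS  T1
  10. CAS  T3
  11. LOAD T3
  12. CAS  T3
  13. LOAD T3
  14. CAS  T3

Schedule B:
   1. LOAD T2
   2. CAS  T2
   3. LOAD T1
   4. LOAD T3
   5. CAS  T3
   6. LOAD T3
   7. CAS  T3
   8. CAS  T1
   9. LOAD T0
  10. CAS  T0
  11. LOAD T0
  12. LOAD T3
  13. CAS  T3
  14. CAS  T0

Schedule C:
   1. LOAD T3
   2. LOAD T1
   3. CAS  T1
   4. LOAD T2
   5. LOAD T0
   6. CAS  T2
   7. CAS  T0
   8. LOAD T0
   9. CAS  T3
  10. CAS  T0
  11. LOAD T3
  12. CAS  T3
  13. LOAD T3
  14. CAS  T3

A

Run A:
step 1: T1 LOAD ⇒ load; ctr=1 reg=1
step 2: T0 LOAD ⇒ load; ctr=1 reg=1
step 3: T0 CAS ⇒ ok; ctr=2 reg=1
step 4: T2 LOAD ⇒ load; ctr=2 reg=2
step 5: T2 CAS ⇒ ok; ctr=3 reg=2
step 6: T3 LOAD ⇒ load; ctr=3 reg=3
step 7: T0 LOAD ⇒ load; ctr=3 reg=3
step 8: T0 CAS ⇒ ok; ctr=4 reg=3
step 9: T1 CAS ⇒ retry; ctr=4 reg=1
step 10: T3 CAS ⇒ retry; ctr=4 reg=3
step 11: T3 LOAD ⇒ load; ctr=4 reg=4
step 12: T3 CAS ⇒ ok; ctr=5 reg=4
step 13: T3 LOAD ⇒ load; ctr=5 reg=5
step 14: T3 CAS ⇒ ok; ctr=6 reg=5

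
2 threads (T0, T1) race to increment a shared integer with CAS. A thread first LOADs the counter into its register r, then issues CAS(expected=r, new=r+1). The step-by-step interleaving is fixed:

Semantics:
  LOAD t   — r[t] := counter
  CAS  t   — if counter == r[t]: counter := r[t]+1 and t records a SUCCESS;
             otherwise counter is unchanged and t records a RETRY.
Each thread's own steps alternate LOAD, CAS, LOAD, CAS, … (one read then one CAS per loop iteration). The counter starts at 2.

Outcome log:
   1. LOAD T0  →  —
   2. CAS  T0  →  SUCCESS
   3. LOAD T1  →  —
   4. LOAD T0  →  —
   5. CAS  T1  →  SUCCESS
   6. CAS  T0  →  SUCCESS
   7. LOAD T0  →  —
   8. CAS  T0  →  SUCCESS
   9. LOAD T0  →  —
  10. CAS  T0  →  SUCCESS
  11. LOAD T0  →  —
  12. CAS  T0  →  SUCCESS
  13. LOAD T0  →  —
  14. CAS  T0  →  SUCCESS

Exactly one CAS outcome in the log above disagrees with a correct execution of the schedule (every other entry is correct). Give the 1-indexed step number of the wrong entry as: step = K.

Re-executing:
   1) LOAD T0:  M=2  r_T0=2
   2) CAS  T0:  M=3  r_T0=2 ✓
   3) LOAD T1:  M=3  r_T1=3
   4) LOAD T0:  M=3  r_T0=3
   5) CAS  T1:  M=4  r_T1=3 ✓
   6) CAS  T0:  M=4  r_T0=3 ✗
   7) LOAD T0:  M=4  r_T0=4
   8) CAS  T0:  M=5  r_T0=4 ✓
   9) LOAD T0:  M=5  r_T0=5
  10) CAS  T0:  M=6  r_T0=5 ✓
  11) LOAD T0:  M=6  r_T0=6
  12) CAS  T0:  M=7  r_T0=6 ✓
  13) LOAD T0:  M=7  r_T0=7
  14) CAS  T0:  M=8  r_T0=7 ✓
Log disagrees first at step 6.

step = 6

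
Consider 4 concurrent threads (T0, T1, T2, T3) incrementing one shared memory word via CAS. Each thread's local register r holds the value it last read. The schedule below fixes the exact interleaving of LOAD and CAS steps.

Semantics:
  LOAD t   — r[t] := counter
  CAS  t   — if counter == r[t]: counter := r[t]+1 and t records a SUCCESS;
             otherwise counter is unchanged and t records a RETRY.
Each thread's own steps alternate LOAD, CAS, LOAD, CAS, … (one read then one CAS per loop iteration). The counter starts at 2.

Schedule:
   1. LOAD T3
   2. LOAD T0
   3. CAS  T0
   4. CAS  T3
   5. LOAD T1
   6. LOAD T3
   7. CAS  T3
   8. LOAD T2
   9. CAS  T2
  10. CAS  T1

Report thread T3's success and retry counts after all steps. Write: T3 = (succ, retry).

T3 = (1, 1)

#1 T3 reads 2
#2 T0 reads 2
#3 T0 CAS(2→3) writes; counter now 3
#4 T3 CAS(2→3) fails; counter now 3
#5 T1 reads 3
#6 T3 reads 3
#7 T3 CAS(3→4) writes; counter now 4
#8 T2 reads 4
#9 T2 CAS(4→5) writes; counter now 5
#10 T1 CAS(3→4) fails; counter now 5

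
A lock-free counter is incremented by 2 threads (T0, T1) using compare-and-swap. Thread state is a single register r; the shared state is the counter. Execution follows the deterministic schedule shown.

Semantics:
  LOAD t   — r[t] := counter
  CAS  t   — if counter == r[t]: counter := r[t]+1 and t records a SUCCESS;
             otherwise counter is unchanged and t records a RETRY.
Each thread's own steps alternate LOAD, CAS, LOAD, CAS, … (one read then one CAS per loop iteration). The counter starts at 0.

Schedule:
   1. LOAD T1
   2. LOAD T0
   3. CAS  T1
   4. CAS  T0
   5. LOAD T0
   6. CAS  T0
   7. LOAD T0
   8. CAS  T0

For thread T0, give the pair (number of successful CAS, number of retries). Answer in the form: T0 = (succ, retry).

   1) LOAD T1:  M=0  r_T1=0
   2) LOAD T0:  M=0  r_T0=0
   3) CAS  T1:  M=1  r_T1=0 ✓
   4) CAS  T0:  M=1  r_T0=0 ✗
   5) LOAD T0:  M=1  r_T0=1
   6) CAS  T0:  M=2  r_T0=1 ✓
   7) LOAD T0:  M=2  r_T0=2
   8) CAS  T0:  M=3  r_T0=2 ✓

T0 = (2, 1)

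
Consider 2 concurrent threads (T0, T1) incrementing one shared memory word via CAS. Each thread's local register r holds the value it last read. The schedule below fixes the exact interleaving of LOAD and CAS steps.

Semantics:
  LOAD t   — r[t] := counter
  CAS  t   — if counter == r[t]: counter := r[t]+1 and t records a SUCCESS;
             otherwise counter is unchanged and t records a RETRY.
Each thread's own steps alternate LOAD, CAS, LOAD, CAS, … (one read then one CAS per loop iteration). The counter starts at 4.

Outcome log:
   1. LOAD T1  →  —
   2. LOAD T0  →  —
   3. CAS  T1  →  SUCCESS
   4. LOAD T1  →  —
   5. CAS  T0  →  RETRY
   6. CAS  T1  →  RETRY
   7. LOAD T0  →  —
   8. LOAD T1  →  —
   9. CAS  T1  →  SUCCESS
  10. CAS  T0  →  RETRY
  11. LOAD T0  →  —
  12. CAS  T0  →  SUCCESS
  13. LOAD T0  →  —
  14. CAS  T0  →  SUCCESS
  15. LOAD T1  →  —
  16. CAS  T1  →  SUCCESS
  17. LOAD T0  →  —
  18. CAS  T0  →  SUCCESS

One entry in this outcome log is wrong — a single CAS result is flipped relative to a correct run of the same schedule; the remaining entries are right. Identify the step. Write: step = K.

step = 6

Correct run:
step 1: T1 LOAD ⇒ load; ctr=4 reg=4
step 2: T0 LOAD ⇒ load; ctr=4 reg=4
step 3: T1 CAS ⇒ ok; ctr=5 reg=4
step 4: T1 LOAD ⇒ load; ctr=5 reg=5
step 5: T0 CAS ⇒ retry; ctr=5 reg=4
step 6: T1 CAS ⇒ ok; ctr=6 reg=5
step 7: T0 LOAD ⇒ load; ctr=6 reg=6
step 8: T1 LOAD ⇒ load; ctr=6 reg=6
step 9: T1 CAS ⇒ ok; ctr=7 reg=6
step 10: T0 CAS ⇒ retry; ctr=7 reg=6
step 11: T0 LOAD ⇒ load; ctr=7 reg=7
step 12: T0 CAS ⇒ ok; ctr=8 reg=7
step 13: T0 LOAD ⇒ load; ctr=8 reg=8
step 14: T0 CAS ⇒ ok; ctr=9 reg=8
step 15: T1 LOAD ⇒ load; ctr=9 reg=9
step 16: T1 CAS ⇒ ok; ctr=10 reg=9
step 17: T0 LOAD ⇒ load; ctr=10 reg=10
step 18: T0 CAS ⇒ ok; ctr=11 reg=10
Mismatch at 6.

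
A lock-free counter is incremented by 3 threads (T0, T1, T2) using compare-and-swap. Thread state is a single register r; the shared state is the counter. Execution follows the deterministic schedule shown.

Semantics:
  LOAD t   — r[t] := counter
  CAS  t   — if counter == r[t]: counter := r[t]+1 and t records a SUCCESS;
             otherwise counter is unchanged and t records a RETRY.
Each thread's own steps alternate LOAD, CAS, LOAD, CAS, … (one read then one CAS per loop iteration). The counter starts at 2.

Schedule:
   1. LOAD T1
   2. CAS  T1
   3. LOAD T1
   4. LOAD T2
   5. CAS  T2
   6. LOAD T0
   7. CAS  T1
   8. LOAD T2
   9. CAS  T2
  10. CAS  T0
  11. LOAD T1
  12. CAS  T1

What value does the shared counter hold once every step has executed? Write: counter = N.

counter = 6

T1 LOAD — after: cnt=2, r=2 — load
T1 CAS — after: cnt=3, r=2 — ok
T1 LOAD — after: cnt=3, r=3 — load
T2 LOAD — after: cnt=3, r=3 — load
T2 CAS — after: cnt=4, r=3 — ok
T0 LOAD — after: cnt=4, r=4 — load
T1 CAS — after: cnt=4, r=3 — retry
T2 LOAD — after: cnt=4, r=4 — load
T2 CAS — after: cnt=5, r=4 — ok
T0 CAS — after: cnt=5, r=4 — retry
T1 LOAD — after: cnt=5, r=5 — load
T1 CAS — after: cnt=6, r=5 — ok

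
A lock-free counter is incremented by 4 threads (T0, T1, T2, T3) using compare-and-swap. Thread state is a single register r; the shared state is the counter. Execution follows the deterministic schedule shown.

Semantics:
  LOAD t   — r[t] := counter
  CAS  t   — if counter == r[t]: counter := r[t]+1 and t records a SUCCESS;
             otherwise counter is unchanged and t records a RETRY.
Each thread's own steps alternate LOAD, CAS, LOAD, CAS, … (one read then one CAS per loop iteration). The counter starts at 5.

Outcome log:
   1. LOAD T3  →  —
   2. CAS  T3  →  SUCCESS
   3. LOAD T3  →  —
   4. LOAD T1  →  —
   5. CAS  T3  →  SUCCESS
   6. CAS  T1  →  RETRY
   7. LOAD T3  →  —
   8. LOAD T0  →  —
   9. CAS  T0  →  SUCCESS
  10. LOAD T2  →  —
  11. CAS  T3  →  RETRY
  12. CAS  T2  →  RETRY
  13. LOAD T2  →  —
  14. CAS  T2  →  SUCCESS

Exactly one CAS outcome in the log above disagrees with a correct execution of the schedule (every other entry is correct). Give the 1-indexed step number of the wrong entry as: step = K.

step = 12

Reference trace:
1. LOAD T3 → mem=5 r[T3]=5 [LOAD]
2. CAS T3 → mem=6 r[T3]=5 [OK]
3. LOAD T3 → mem=6 r[T3]=6 [LOAD]
4. LOAD T1 → mem=6 r[T1]=6 [LOAD]
5. CAS T3 → mem=7 r[T3]=6 [OK]
6. CAS T1 → mem=7 r[T1]=6 [RETRY]
7. LOAD T3 → mem=7 r[T3]=7 [LOAD]
8. LOAD T0 → mem=7 r[T0]=7 [LOAD]
9. CAS T0 → mem=8 r[T0]=7 [OK]
10. LOAD T2 → mem=8 r[T2]=8 [LOAD]
11. CAS T3 → mem=8 r[T3]=7 [RETRY]
12. CAS T2 → mem=9 r[T2]=8 [OK]
13. LOAD T2 → mem=9 r[T2]=9 [LOAD]
14. CAS T2 → mem=10 r[T2]=9 [OK]
Flip is step 12.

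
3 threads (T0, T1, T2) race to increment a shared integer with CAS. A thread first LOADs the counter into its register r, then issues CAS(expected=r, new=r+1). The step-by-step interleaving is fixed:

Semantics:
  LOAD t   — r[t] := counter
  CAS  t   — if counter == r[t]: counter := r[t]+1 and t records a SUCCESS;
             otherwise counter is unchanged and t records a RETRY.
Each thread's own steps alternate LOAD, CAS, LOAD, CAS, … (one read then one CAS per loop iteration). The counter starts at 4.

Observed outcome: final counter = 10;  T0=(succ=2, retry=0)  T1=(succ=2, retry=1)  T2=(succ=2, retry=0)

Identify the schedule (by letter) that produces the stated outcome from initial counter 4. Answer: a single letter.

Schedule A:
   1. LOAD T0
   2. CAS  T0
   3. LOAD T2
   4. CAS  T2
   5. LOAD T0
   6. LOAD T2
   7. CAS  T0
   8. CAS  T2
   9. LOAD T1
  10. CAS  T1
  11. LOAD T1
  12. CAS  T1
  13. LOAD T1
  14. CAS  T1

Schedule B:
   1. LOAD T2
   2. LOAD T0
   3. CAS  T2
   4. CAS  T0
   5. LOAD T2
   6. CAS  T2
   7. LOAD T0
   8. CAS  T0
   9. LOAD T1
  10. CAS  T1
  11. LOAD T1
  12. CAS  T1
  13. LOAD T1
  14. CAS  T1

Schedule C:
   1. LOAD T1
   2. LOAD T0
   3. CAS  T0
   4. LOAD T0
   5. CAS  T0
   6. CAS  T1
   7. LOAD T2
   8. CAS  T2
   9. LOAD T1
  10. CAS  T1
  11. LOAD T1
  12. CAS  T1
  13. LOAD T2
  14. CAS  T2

C

Simulating candidate C:
[1] T1.load  rd  (counter 4, T1.r 4)
[2] T0.load  rd  (counter 4, T0.r 4)
[3] T0.cas  hit  (counter 5, T0.r 4)
[4] T0.load  rd  (counter 5, T0.r 5)
[5] T0.cas  hit  (counter 6, T0.r 5)
[6] T1.cas  miss  (counter 6, T1.r 4)
[7] T2.load  rd  (counter 6, T2.r 6)
[8] T2.cas  hit  (counter 7, T2.r 6)
[9] T1.load  rd  (counter 7, T1.r 7)
[10] T1.cas  hit  (counter 8, T1.r 7)
[11] T1.load  rd  (counter 8, T1.r 8)
[12] T1.cas  hit  (counter 9, T1.r 8)
[13] T2.load  rd  (counter 9, T2.r 9)
[14] T2.cas  hit  (counter 10, T2.r 9)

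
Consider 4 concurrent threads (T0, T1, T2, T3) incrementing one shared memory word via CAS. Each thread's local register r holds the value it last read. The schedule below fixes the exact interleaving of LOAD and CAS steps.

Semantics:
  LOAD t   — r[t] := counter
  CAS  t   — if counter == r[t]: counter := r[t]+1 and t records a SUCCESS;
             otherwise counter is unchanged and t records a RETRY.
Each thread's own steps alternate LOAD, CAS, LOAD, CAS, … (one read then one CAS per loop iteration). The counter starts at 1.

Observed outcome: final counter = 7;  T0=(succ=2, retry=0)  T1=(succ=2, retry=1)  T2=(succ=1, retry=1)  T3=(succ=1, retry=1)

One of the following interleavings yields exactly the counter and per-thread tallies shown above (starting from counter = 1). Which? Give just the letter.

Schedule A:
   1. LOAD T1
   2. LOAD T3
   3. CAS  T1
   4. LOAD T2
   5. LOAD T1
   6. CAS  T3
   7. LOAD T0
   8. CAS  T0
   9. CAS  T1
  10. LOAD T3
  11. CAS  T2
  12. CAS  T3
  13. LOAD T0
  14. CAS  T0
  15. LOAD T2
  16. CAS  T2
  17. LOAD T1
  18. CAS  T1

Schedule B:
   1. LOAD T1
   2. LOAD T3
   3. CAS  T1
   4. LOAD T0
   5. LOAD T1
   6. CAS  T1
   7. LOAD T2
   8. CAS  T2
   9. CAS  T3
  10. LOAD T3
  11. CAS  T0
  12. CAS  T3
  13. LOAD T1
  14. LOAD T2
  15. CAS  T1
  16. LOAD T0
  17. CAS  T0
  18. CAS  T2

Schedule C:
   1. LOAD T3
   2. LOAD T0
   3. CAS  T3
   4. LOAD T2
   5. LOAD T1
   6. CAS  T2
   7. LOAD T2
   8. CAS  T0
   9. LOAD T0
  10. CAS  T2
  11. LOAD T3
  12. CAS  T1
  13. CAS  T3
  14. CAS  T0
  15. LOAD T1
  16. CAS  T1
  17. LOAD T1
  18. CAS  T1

A

Run A:
[1] T1.load  rd  (counter 1, T1.r 1)
[2] T3.load  rd  (counter 1, T3.r 1)
[3] T1.cas  hit  (counter 2, T1.r 1)
[4] T2.load  rd  (counter 2, T2.r 2)
[5] T1.load  rd  (counter 2, T1.r 2)
[6] T3.cas  miss  (counter 2, T3.r 1)
[7] T0.load  rd  (counter 2, T0.r 2)
[8] T0.cas  hit  (counter 3, T0.r 2)
[9] T1.cas  miss  (counter 3, T1.r 2)
[10] T3.load  rd  (counter 3, T3.r 3)
[11] T2.cas  miss  (counter 3, T2.r 2)
[12] T3.cas  hit  (counter 4, T3.r 3)
[13] T0.load  rd  (counter 4, T0.r 4)
[14] T0.cas  hit  (counter 5, T0.r 4)
[15] T2.load  rd  (counter 5, T2.r 5)
[16] T2.cas  hit  (counter 6, T2.r 5)
[17] T1.load  rd  (counter 6, T1.r 6)
[18] T1.cas  hit  (counter 7, T1.r 6)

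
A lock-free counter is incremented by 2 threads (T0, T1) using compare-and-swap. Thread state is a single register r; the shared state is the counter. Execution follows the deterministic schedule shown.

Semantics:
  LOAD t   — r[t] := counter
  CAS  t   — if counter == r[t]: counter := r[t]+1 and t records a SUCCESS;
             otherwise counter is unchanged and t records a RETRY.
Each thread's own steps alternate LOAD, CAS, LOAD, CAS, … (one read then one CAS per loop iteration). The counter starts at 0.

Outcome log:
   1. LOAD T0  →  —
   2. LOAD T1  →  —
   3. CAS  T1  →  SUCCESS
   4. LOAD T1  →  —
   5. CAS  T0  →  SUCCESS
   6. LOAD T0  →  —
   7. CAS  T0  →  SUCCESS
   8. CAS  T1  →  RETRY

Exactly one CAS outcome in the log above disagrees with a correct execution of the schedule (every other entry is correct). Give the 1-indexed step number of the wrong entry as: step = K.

step = 5

Correct run:
   1) LOAD T0:  M=0  r_T0=0
   2) LOAD T1:  M=0  r_T1=0
   3) CAS  T1:  M=1  r_T1=0 ✓
   4) LOAD T1:  M=1  r_T1=1
   5) CAS  T0:  M=1  r_T0=0 ✗
   6) LOAD T0:  M=1  r_T0=1
   7) CAS  T0:  M=2  r_T0=1 ✓
   8) CAS  T1:  M=2  r_T1=1 ✗
Log disagrees first at step 5.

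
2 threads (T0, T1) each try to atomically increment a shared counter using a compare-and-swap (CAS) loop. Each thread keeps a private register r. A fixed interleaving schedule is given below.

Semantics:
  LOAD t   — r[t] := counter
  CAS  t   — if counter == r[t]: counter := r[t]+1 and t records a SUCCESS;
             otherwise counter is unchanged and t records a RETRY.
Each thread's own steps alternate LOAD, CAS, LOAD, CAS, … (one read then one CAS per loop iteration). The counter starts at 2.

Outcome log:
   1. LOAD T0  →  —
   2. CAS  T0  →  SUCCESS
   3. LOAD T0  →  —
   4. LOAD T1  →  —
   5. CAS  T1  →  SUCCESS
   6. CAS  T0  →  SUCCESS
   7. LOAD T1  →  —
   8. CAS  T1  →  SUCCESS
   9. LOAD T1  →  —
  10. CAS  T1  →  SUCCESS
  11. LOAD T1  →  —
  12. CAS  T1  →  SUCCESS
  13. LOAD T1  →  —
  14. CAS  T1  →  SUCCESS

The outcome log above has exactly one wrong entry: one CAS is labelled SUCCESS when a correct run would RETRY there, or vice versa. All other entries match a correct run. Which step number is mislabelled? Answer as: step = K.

Reference trace:
   1) LOAD T0:  M=2  r_T0=2
   2) CAS  T0:  M=3  r_T0=2 ✓
   3) LOAD T0:  M=3  r_T0=3
   4) LOAD T1:  M=3  r_T1=3
   5) CAS  T1:  M=4  r_T1=3 ✓
   6) CAS  T0:  M=4  r_T0=3 ✗
   7) LOAD T1:  M=4  r_T1=4
   8) CAS  T1:  M=5  r_T1=4 ✓
   9) LOAD T1:  M=5  r_T1=5
  10) CAS  T1:  M=6  r_T1=5 ✓
  11) LOAD T1:  M=6  r_T1=6
  12) CAS  T1:  M=7  r_T1=6 ✓
  13) LOAD T1:  M=7  r_T1=7
  14) CAS  T1:  M=8  r_T1=7 ✓
Mismatch at 6.

step = 6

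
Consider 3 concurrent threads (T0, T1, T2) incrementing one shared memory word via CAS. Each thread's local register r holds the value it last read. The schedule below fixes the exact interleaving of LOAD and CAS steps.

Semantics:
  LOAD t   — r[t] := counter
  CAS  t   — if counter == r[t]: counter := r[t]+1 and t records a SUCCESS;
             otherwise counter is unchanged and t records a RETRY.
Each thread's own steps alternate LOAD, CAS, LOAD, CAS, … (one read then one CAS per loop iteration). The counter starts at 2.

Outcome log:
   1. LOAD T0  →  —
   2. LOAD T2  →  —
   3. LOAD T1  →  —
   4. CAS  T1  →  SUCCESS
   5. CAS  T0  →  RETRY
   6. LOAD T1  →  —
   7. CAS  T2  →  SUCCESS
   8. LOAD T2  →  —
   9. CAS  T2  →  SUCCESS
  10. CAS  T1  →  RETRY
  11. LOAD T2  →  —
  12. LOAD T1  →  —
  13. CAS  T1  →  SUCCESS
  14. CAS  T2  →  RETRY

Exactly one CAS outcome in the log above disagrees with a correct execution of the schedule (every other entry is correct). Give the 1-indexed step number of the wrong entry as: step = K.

Re-executing:
#1 T0 reads 2
#2 T2 reads 2
#3 T1 reads 2
#4 T1 CAS(2→3) writes; counter now 3
#5 T0 CAS(2→3) fails; counter now 3
#6 T1 reads 3
#7 T2 CAS(2→3) fails; counter now 3
#8 T2 reads 3
#9 T2 CAS(3→4) writes; counter now 4
#10 T1 CAS(3→4) fails; counter now 4
#11 T2 reads 4
#12 T1 reads 4
#13 T1 CAS(4→5) writes; counter now 5
#14 T2 CAS(4→5) fails; counter now 5
Flip is step 7.

step = 7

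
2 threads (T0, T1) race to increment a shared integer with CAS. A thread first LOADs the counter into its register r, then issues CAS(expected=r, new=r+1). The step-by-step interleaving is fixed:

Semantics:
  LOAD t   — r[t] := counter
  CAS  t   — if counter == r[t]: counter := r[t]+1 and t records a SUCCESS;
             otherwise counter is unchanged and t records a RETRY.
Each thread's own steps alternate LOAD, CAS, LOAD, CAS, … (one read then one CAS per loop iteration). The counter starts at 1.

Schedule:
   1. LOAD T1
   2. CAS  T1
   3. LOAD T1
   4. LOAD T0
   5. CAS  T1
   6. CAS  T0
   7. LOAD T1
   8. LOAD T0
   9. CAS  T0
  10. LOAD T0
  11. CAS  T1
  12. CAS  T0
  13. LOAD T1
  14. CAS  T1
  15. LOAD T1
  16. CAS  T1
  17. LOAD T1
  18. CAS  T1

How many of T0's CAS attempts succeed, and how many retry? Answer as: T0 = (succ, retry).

T1 LOAD — after: cnt=1, r=1 — load
T1 CAS — after: cnt=2, r=1 — ok
T1 LOAD — after: cnt=2, r=2 — load
T0 LOAD — after: cnt=2, r=2 — load
T1 CAS — after: cnt=3, r=2 — ok
T0 CAS — after: cnt=3, r=2 — retry
T1 LOAD — after: cnt=3, r=3 — load
T0 LOAD — after: cnt=3, r=3 — load
T0 CAS — after: cnt=4, r=3 — ok
T0 LOAD — after: cnt=4, r=4 — load
T1 CAS — after: cnt=4, r=3 — retry
T0 CAS — after: cnt=5, r=4 — ok
T1 LOAD — after: cnt=5, r=5 — load
T1 CAS — after: cnt=6, r=5 — ok
T1 LOAD — after: cnt=6, r=6 — load
T1 CAS — after: cnt=7, r=6 — ok
T1 LOAD — after: cnt=7, r=7 — load
T1 CAS — after: cnt=8, r=7 — ok

T0 = (2, 1)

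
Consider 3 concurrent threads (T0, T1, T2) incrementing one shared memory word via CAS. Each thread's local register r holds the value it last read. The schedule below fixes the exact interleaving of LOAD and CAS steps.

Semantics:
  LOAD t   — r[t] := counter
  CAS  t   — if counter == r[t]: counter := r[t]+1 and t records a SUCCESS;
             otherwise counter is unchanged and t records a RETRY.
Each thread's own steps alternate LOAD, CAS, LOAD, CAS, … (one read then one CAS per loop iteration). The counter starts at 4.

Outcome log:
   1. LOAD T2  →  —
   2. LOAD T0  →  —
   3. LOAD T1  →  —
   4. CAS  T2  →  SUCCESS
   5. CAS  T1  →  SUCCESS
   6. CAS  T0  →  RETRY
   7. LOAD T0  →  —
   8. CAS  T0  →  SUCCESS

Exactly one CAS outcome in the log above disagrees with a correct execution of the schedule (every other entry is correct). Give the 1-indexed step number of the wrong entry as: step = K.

Re-executing:
T2 LOAD — after: cnt=4, r=4 — load
T0 LOAD — after: cnt=4, r=4 — load
T1 LOAD — after: cnt=4, r=4 — load
T2 CAS — after: cnt=5, r=4 — ok
T1 CAS — after: cnt=5, r=4 — retry
T0 CAS — after: cnt=5, r=4 — retry
T0 LOAD — after: cnt=5, r=5 — load
T0 CAS — after: cnt=6, r=5 — ok
Mismatch at 5.

step = 5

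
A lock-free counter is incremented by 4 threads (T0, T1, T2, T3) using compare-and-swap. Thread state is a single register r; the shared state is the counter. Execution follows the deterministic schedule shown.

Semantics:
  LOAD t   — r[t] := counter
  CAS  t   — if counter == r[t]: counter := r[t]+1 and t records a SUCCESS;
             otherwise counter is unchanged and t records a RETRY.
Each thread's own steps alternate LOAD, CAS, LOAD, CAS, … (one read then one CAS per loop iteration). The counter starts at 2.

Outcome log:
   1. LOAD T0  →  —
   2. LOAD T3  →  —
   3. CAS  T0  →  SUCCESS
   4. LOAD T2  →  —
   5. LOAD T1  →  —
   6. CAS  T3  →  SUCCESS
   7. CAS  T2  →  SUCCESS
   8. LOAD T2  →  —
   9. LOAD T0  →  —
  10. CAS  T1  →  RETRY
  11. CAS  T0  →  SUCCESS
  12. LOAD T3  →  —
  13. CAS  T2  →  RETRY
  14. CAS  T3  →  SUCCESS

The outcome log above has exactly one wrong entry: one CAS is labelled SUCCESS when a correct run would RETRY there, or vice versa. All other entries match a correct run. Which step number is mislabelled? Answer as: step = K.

step = 6

Reference trace:
[1] T0.load  rd  (counter 2, T0.r 2)
[2] T3.load  rd  (counter 2, T3.r 2)
[3] T0.cas  hit  (counter 3, T0.r 2)
[4] T2.load  rd  (counter 3, T2.r 3)
[5] T1.load  rd  (counter 3, T1.r 3)
[6] T3.cas  miss  (counter 3, T3.r 2)
[7] T2.cas  hit  (counter 4, T2.r 3)
[8] T2.load  rd  (counter 4, T2.r 4)
[9] T0.load  rd  (counter 4, T0.r 4)
[10] T1.cas  miss  (counter 4, T1.r 3)
[11] T0.cas  hit  (counter 5, T0.r 4)
[12] T3.load  rd  (counter 5, T3.r 5)
[13] T2.cas  miss  (counter 5, T2.r 4)
[14] T3.cas  hit  (counter 6, T3.r 5)
Mismatch at 6.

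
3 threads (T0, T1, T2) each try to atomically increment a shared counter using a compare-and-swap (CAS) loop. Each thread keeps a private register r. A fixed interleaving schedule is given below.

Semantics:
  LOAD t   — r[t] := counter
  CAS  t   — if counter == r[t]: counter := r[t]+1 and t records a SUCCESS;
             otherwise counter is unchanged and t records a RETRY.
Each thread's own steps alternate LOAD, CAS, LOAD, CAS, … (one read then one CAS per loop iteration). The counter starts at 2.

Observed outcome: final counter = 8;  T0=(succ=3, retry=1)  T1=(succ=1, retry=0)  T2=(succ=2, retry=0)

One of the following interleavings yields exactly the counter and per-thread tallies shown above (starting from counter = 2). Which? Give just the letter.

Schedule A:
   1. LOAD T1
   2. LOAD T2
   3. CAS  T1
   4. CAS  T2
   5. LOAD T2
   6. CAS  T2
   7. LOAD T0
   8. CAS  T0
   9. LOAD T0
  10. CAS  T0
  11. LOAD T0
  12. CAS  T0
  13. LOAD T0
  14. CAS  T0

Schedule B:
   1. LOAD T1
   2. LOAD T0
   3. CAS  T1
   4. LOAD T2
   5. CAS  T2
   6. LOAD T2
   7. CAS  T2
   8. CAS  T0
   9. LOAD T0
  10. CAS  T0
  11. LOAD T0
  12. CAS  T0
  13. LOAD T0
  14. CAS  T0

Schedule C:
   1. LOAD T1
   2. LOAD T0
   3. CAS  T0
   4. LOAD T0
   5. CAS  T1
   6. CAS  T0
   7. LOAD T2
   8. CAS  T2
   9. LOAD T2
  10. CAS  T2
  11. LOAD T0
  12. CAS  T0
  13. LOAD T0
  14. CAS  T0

B

Simulating candidate B:
[1] T1.load  rd  (counter 2, T1.r 2)
[2] T0.load  rd  (counter 2, T0.r 2)
[3] T1.cas  hit  (counter 3, T1.r 2)
[4] T2.load  rd  (counter 3, T2.r 3)
[5] T2.cas  hit  (counter 4, T2.r 3)
[6] T2.load  rd  (counter 4, T2.r 4)
[7] T2.cas  hit  (counter 5, T2.r 4)
[8] T0.cas  miss  (counter 5, T0.r 2)
[9] T0.load  rd  (counter 5, T0.r 5)
[10] T0.cas  hit  (counter 6, T0.r 5)
[11] T0.load  rd  (counter 6, T0.r 6)
[12] T0.cas  hit  (counter 7, T0.r 6)
[13] T0.load  rd  (counter 7, T0.r 7)
[14] T0.cas  hit  (counter 8, T0.r 7)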